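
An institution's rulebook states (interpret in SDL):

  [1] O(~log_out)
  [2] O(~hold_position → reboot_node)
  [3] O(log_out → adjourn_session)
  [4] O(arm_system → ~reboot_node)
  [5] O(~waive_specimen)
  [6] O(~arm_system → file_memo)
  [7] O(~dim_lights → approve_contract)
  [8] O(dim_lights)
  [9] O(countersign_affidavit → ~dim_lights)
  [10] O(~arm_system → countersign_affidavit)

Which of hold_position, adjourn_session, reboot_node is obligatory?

hold_position

Premise 8 states O(dim_lights) outright.
Premise 9, O(countersign_affidavit → ~dim_lights), contraposes to O(dim_lights → ~countersign_affidavit); with O(dim_lights) we get O(~countersign_affidavit).
The contrapositive of premise 10 (O(~arm_system → countersign_affidavit)) is O(~countersign_affidavit → arm_system), and O(~countersign_affidavit) is already established, so O(arm_system).
From O(arm_system) and premise 4, O(arm_system → ~reboot_node), we obtain O(~reboot_node).
The contrapositive of premise 2 (O(~hold_position → reboot_node)) is O(~reboot_node → hold_position), and O(~reboot_node) is already established, so O(hold_position).
So O(hold_position) holds — hold_position is obligatory. None of the other listed options is made obligatory by any chain of premises.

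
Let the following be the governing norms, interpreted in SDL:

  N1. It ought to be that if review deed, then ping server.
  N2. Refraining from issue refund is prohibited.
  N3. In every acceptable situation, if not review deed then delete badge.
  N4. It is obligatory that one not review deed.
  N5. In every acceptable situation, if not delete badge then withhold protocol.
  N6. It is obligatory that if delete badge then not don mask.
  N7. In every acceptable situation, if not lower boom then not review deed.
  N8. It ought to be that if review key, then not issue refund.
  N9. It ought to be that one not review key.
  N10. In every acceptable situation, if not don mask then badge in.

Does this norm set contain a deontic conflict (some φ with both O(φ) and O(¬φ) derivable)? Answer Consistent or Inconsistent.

Consistent

Premise 8 is O(review_key → ¬issue_refund), but O(review_key) is not derivable from the premises, so it does not yield O(¬issue_refund).
So O(¬issue_refund) is not derivable, and the apparent clash with O(issue_refund) does not arise.
A world satisfying every obligation exists (e.g. badge_in=true, delete_badge=true, don_mask=false, issue_refund=true, lower_boom=false, ping_server=false, review_deed=false, review_key=false, withhold_protocol=false); no atom is both obligatory and forbidden, so the set is consistent.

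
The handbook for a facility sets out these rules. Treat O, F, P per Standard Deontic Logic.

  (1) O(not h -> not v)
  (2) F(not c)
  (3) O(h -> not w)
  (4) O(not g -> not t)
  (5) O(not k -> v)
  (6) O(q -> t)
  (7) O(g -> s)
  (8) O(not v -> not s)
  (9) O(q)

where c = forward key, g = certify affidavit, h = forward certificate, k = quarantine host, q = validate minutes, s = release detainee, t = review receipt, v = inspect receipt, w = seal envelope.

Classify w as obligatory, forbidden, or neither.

Premise 9 gives O(q).
Applying K to premise 6 (O(q -> t)) and O(q) yields O(t).
Premise 4, O(not g -> not t), contraposes to O(t -> g); with O(t) we get O(g).
Applying K to premise 7 (O(g -> s)) and O(g) yields O(s).
The contrapositive of premise 8 (O(not v -> not s)) is O(s -> v), and O(s) is already established, so O(v).
Premise 1 is O(not h -> not v); contrapositively O(v -> h). Since O(v) holds, K gives O(h).
With premise 3, O(h -> not w), the K-axiom yields O(not w).
Premises 2, 5 do not contribute to this derivation.
Thus O(not w), which is F(w): w is forbidden.

Forbidden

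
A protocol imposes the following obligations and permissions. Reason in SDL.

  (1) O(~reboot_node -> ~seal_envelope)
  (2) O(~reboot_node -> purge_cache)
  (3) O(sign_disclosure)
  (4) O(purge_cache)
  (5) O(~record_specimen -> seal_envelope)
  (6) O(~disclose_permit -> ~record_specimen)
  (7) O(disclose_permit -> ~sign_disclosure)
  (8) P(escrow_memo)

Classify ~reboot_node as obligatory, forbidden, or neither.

Premise 3 states O(sign_disclosure) outright.
Premise 7 is O(disclose_permit -> ~sign_disclosure); contrapositively O(sign_disclosure -> ~disclose_permit). Since O(sign_disclosure) holds, K gives O(~disclose_permit).
Premise 6 is O(~disclose_permit -> ~record_specimen); since O(~disclose_permit), deontic closure gives O(~record_specimen).
With premise 5, O(~record_specimen -> seal_envelope), the K-axiom yields O(seal_envelope).
Premise 1, O(~reboot_node -> ~seal_envelope), contraposes to O(seal_envelope -> reboot_node); with O(seal_envelope) we get O(reboot_node).
Premises 2, 4, 8 do not contribute to this derivation.
Thus O(reboot_node), which is F(~reboot_node): ~reboot_node is forbidden.

Forbidden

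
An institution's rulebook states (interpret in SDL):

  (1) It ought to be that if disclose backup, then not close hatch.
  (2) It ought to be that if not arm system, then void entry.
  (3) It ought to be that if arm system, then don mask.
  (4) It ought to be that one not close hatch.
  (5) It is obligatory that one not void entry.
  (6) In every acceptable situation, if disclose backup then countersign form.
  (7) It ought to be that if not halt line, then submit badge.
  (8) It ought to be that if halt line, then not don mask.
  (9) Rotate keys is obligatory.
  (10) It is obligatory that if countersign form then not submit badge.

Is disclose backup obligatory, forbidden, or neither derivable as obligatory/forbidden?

Premise 5 states O(¬void_entry) outright.
Premise 2, O(¬arm_system → void_entry), contraposes to O(¬void_entry → arm_system); with O(¬void_entry) we get O(arm_system).
Applying K to premise 3 (O(arm_system → don_mask)) and O(arm_system) yields O(don_mask).
Premise 8, O(halt_line → ¬don_mask), contraposes to O(don_mask → ¬halt_line); with O(don_mask) we get O(¬halt_line).
With premise 7, O(¬halt_line → submit_badge), the K-axiom yields O(submit_badge).
The contrapositive of premise 10 (O(countersign_form → ¬submit_badge)) is O(submit_badge → ¬countersign_form), and O(submit_badge) is already established, so O(¬countersign_form).
Premise 6, O(disclose_backup → countersign_form), contraposes to O(¬countersign_form → ¬disclose_backup); with O(¬countersign_form) we get O(¬disclose_backup).
Premises 1, 4, 9 do not contribute to this derivation.
Thus O(¬disclose_backup), which is F(disclose_backup): disclose_backup is forbidden.

Forbidden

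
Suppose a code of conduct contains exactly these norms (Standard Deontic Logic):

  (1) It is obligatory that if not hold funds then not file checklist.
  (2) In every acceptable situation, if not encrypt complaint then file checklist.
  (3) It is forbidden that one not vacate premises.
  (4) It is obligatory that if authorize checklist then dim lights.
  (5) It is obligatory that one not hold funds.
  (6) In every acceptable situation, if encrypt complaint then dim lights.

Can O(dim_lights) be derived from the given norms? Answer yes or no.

Premise 5 states O(¬hold_funds) outright.
Premise 1 is O(¬hold_funds → ¬file_checklist); since O(¬hold_funds), deontic closure gives O(¬file_checklist).
Premise 2 is O(¬encrypt_complaint → file_checklist); contrapositively O(¬file_checklist → encrypt_complaint). Since O(¬file_checklist) holds, K gives O(encrypt_complaint).
With premise 6, O(encrypt_complaint → dim_lights), the K-axiom yields O(dim_lights).
Premises 3, 4 do not contribute to this derivation.
So O(dim_lights) follows.

Yes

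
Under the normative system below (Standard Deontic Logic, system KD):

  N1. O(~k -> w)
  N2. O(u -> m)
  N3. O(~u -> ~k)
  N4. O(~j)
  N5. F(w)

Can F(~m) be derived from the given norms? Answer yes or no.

Yes

Premise 5, F(w), is equivalent to O(~w).
Premise 1, O(~k -> w), contraposes to O(~w -> k); with O(~w) we get O(k).
Premise 3, O(~u -> ~k), contraposes to O(k -> u); with O(k) we get O(u).
From O(u) and premise 2, O(u -> m), we obtain O(m).
Premise 4 does not contribute to this derivation.
So O(m) holds, i.e. F(~m). The claim follows.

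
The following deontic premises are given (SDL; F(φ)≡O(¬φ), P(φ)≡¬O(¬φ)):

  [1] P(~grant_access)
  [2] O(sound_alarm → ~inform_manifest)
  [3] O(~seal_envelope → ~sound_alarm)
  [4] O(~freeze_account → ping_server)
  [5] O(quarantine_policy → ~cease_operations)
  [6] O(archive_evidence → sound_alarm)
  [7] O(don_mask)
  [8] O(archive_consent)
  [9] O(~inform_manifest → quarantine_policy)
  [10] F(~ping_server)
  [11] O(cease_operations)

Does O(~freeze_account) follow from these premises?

Premise 4 is O(~freeze_account → ping_server); even if O(ping_server) held, inferring O(~freeze_account) would be affirming the consequent — invalid.
No other premise forces O(~freeze_account). An ideal world satisfying every premise can still have ~freeze_account false, so O(~freeze_account) is not derivable.

No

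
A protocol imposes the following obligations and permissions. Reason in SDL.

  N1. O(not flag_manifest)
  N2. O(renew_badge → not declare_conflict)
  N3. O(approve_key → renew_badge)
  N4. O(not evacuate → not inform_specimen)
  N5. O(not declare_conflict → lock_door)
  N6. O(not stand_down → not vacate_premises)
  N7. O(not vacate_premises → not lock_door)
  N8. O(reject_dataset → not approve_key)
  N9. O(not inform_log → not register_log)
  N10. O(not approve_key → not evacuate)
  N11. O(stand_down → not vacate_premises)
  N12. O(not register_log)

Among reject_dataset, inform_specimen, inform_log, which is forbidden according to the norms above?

inform_specimen

By case analysis on stand_down: premise 11 gives O(stand_down → not vacate_premises) and premise 6 gives O(not stand_down → not vacate_premises), so O(not vacate_premises) either way.
With premise 7, O(not vacate_premises → not lock_door), the K-axiom yields O(not lock_door).
Premise 5, O(not declare_conflict → lock_door), contraposes to O(not lock_door → declare_conflict); with O(not lock_door) we get O(declare_conflict).
Premise 2, O(renew_badge → not declare_conflict), contraposes to O(declare_conflict → not renew_badge); with O(declare_conflict) we get O(not renew_badge).
The contrapositive of premise 3 (O(approve_key → renew_badge)) is O(not renew_badge → not approve_key), and O(not renew_badge) is already established, so O(not approve_key).
With premise 10, O(not approve_key → not evacuate), the K-axiom yields O(not evacuate).
Applying K to premise 4 (O(not evacuate → not inform_specimen)) and O(not evacuate) yields O(not inform_specimen).
So O(not inform_specimen) holds, i.e. inform_specimen is forbidden. None of the other listed options is forbidden under the premises.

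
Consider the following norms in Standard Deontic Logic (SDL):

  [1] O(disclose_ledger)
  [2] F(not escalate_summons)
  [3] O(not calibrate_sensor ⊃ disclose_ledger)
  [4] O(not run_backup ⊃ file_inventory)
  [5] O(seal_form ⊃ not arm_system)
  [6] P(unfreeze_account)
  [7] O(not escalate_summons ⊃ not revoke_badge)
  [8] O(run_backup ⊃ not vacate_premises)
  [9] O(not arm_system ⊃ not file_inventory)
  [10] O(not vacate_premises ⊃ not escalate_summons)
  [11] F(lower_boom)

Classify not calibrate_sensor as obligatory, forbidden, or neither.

Premise 3 is O(not calibrate_sensor ⊃ disclose_ledger); even if O(disclose_ledger) held, inferring O(not calibrate_sensor) would be affirming the consequent — invalid.
No premise or chain of K-axiom applications forces O(not calibrate_sensor), and none forces O(calibrate_sensor). So not calibrate_sensor is neither obligatory nor forbidden under these norms.

Neither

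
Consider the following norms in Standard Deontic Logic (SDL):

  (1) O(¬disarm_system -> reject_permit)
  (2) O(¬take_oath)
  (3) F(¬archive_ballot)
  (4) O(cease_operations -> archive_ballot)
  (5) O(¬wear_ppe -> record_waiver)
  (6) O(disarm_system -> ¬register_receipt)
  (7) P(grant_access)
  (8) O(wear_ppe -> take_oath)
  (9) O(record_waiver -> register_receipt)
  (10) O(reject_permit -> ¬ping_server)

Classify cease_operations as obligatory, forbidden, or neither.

Neither

Premise 4 is O(cease_operations -> archive_ballot); even if O(archive_ballot) held, inferring O(cease_operations) would be affirming the consequent — invalid.
No premise or chain of K-axiom applications forces O(cease_operations), and none forces O(¬cease_operations). So cease_operations is neither obligatory nor forbidden under these norms.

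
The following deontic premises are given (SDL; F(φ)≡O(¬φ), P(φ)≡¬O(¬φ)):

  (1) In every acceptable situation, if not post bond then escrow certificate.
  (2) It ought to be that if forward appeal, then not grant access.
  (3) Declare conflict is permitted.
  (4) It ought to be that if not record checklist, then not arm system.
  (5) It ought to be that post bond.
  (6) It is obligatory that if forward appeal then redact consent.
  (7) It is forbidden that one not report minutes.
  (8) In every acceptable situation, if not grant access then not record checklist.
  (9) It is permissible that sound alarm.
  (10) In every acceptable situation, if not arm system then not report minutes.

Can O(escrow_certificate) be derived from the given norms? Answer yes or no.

Premise 1 is O(¬post_bond → escrow_certificate), but O(¬post_bond) is not derivable from the premises, so it does not yield O(escrow_certificate).
No other premise forces O(escrow_certificate). An ideal world satisfying every premise can still have escrow_certificate false, so O(escrow_certificate) is not derivable.

No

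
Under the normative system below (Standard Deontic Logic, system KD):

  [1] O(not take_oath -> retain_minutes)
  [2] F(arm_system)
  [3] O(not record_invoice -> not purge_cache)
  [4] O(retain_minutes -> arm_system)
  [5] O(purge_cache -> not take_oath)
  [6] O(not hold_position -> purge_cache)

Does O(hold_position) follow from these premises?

Premise 2 is F(arm_system), i.e. O(not arm_system).
Premise 4, O(retain_minutes -> arm_system), contraposes to O(not arm_system -> not retain_minutes); with O(not arm_system) we get O(not retain_minutes).
The contrapositive of premise 1 (O(not take_oath -> retain_minutes)) is O(not retain_minutes -> take_oath), and O(not retain_minutes) is already established, so O(take_oath).
Premise 5, O(purge_cache -> not take_oath), contraposes to O(take_oath -> not purge_cache); with O(take_oath) we get O(not purge_cache).
The contrapositive of premise 6 (O(not hold_position -> purge_cache)) is O(not purge_cache -> hold_position), and O(not purge_cache) is already established, so O(hold_position).
Premise 3 does not contribute to this derivation.
So O(hold_position) follows.

Yes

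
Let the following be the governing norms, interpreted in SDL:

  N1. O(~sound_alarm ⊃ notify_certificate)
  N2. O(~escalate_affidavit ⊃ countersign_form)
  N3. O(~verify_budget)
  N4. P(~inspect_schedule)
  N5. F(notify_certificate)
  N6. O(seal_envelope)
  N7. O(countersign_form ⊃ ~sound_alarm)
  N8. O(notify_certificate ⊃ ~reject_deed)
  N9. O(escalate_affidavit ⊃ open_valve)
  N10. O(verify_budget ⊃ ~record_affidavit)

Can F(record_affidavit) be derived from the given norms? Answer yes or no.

Premise 10 is O(verify_budget ⊃ ~record_affidavit), but O(verify_budget) is not derivable from the premises, so it does not yield O(~record_affidavit).
No other premise forces O(~record_affidavit). An ideal world satisfying every premise can still have record_affidavit true, so F(record_affidavit) is not derivable.

No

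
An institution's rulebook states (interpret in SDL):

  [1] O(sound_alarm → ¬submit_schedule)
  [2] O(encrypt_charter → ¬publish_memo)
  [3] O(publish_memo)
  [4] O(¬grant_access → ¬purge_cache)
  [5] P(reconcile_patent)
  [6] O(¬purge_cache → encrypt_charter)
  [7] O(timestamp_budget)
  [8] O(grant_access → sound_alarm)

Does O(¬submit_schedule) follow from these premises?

Yes

From premise 3 we have O(publish_memo).
Premise 2, O(encrypt_charter → ¬publish_memo), contraposes to O(publish_memo → ¬encrypt_charter); with O(publish_memo) we get O(¬encrypt_charter).
Premise 6 is O(¬purge_cache → encrypt_charter); contrapositively O(¬encrypt_charter → purge_cache). Since O(¬encrypt_charter) holds, K gives O(purge_cache).
Premise 4, O(¬grant_access → ¬purge_cache), contraposes to O(purge_cache → grant_access); with O(purge_cache) we get O(grant_access).
From O(grant_access) and premise 8, O(grant_access → sound_alarm), we obtain O(sound_alarm).
From O(sound_alarm) and premise 1, O(sound_alarm → ¬submit_schedule), we obtain O(¬submit_schedule).
Premises 5, 7 do not contribute to this derivation.
So O(¬submit_schedule) follows.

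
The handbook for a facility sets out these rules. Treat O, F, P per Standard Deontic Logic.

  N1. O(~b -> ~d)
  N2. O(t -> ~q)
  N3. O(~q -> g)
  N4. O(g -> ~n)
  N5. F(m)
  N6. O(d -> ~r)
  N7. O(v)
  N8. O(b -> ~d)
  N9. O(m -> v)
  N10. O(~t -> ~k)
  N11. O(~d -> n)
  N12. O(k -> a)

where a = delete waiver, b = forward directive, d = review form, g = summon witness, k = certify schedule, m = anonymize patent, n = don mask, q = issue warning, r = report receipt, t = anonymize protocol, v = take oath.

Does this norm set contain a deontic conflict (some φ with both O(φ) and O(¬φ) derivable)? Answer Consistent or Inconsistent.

Premise 9 is O(m -> v); even if O(v) held, inferring O(m) would be affirming the consequent — invalid.
So O(m) is not derivable, and the apparent clash with O(~m) does not arise.
A world satisfying every obligation exists (e.g. a=false, b=false, d=false, g=false, k=false, m=false, n=true, q=true, r=false, t=false, v=true); no atom is both obligatory and forbidden, so the set is consistent.

Consistent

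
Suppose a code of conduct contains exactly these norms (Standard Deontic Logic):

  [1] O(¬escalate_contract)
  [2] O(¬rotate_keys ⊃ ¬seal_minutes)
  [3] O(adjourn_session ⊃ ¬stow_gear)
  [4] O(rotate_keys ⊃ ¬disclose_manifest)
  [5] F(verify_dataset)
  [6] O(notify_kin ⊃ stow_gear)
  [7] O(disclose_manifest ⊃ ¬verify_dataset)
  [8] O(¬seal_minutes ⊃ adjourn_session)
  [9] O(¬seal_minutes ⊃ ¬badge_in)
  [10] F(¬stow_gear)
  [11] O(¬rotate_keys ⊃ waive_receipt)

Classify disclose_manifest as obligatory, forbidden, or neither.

Forbidden

Premise 10 is F(¬stow_gear), i.e. O(stow_gear).
The contrapositive of premise 3 (O(adjourn_session ⊃ ¬stow_gear)) is O(stow_gear ⊃ ¬adjourn_session), and O(stow_gear) is already established, so O(¬adjourn_session).
The contrapositive of premise 8 (O(¬seal_minutes ⊃ adjourn_session)) is O(¬adjourn_session ⊃ seal_minutes), and O(¬adjourn_session) is already established, so O(seal_minutes).
Premise 2 is O(¬rotate_keys ⊃ ¬seal_minutes); contrapositively O(seal_minutes ⊃ rotate_keys). Since O(seal_minutes) holds, K gives O(rotate_keys).
With premise 4, O(rotate_keys ⊃ ¬disclose_manifest), the K-axiom yields O(¬disclose_manifest).
Premises 1, 5, 6, 7, 9, 11 do not contribute to this derivation.
Thus O(¬disclose_manifest), which is F(disclose_manifest): disclose_manifest is forbidden.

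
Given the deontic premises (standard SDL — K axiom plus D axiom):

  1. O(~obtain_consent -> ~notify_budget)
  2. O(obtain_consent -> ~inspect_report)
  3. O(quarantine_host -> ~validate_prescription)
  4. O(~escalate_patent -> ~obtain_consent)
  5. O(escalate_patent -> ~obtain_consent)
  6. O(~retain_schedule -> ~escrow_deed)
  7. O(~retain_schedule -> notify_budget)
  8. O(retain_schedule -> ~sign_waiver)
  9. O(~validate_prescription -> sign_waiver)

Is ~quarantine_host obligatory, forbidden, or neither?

By case analysis on escalate_patent: premise 5 gives O(escalate_patent -> ~obtain_consent) and premise 4 gives O(~escalate_patent -> ~obtain_consent), so O(~obtain_consent) either way.
From O(~obtain_consent) and premise 1, O(~obtain_consent -> ~notify_budget), we obtain O(~notify_budget).
Premise 7, O(~retain_schedule -> notify_budget), contraposes to O(~notify_budget -> retain_schedule); with O(~notify_budget) we get O(retain_schedule).
With premise 8, O(retain_schedule -> ~sign_waiver), the K-axiom yields O(~sign_waiver).
The contrapositive of premise 9 (O(~validate_prescription -> sign_waiver)) is O(~sign_waiver -> validate_prescription), and O(~sign_waiver) is already established, so O(validate_prescription).
Premise 3 is O(quarantine_host -> ~validate_prescription); contrapositively O(validate_prescription -> ~quarantine_host). Since O(validate_prescription) holds, K gives O(~quarantine_host).
Premises 2, 6 do not contribute to this derivation.
Hence ~quarantine_host is obligatory.

Obligatory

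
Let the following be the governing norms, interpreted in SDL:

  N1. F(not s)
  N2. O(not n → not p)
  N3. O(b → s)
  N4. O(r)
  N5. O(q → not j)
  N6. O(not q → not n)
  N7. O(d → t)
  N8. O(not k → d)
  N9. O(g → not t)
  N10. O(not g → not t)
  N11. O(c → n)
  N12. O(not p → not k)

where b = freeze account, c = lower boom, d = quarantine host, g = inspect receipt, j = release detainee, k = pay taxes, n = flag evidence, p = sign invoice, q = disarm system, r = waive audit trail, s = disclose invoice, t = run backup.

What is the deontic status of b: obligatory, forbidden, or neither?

Neither

Premise 3 is O(b → s); even if O(s) held, inferring O(b) would be affirming the consequent — invalid.
No premise or chain of K-axiom applications forces O(b), and none forces O(not b). So b is neither obligatory nor forbidden under these norms.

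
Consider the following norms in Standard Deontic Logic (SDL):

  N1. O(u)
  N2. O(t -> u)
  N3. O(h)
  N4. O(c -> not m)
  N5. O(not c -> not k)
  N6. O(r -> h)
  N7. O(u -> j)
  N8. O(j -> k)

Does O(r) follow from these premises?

No

Premise 6 is O(r -> h); even if O(h) held, inferring O(r) would be affirming the consequent — invalid.
No other premise forces O(r). An ideal world satisfying every premise can still have r false, so O(r) is not derivable.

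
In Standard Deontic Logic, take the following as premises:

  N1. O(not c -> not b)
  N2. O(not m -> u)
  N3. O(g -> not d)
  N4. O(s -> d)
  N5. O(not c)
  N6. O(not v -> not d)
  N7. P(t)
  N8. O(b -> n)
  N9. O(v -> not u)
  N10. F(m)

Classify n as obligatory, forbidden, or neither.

Neither

Premise 8 is O(b -> n), but O(b) is not derivable from the premises, so it does not yield O(n).
No premise or chain of K-axiom applications forces O(n), and none forces O(not n). So n is neither obligatory nor forbidden under these norms.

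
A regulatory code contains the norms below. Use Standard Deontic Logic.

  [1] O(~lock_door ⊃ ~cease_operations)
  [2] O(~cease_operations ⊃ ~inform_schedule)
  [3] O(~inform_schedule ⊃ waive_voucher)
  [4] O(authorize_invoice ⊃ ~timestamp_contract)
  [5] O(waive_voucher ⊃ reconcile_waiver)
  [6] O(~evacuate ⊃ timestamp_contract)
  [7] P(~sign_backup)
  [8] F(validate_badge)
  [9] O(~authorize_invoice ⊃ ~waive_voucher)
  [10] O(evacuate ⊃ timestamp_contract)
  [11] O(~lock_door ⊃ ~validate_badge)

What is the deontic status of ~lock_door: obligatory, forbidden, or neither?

Forbidden

Premises 6 and 10 cover both cases: O(~evacuate ⊃ timestamp_contract) and O(evacuate ⊃ timestamp_contract). Since ~evacuate ∨ evacuate is a tautology, O(timestamp_contract) follows.
The contrapositive of premise 4 (O(authorize_invoice ⊃ ~timestamp_contract)) is O(timestamp_contract ⊃ ~authorize_invoice), and O(timestamp_contract) is already established, so O(~authorize_invoice).
Premise 9 is O(~authorize_invoice ⊃ ~waive_voucher); since O(~authorize_invoice), deontic closure gives O(~waive_voucher).
Premise 3 is O(~inform_schedule ⊃ waive_voucher); contrapositively O(~waive_voucher ⊃ inform_schedule). Since O(~waive_voucher) holds, K gives O(inform_schedule).
The contrapositive of premise 2 (O(~cease_operations ⊃ ~inform_schedule)) is O(inform_schedule ⊃ cease_operations), and O(inform_schedule) is already established, so O(cease_operations).
The contrapositive of premise 1 (O(~lock_door ⊃ ~cease_operations)) is O(cease_operations ⊃ lock_door), and O(cease_operations) is already established, so O(lock_door).
Premises 5, 7, 8, 11 do not contribute to this derivation.
Thus O(lock_door), which is F(~lock_door): ~lock_door is forbidden.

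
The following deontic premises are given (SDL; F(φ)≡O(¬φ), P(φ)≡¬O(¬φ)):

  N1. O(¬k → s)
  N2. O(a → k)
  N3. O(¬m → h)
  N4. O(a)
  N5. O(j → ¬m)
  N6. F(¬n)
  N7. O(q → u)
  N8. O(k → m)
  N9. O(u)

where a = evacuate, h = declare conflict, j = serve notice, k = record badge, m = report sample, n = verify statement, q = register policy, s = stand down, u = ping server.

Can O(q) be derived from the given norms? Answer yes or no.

No

Premise 7 is O(q → u); even if O(u) held, inferring O(q) would be affirming the consequent — invalid.
No other premise forces O(q). An ideal world satisfying every premise can still have q false, so O(q) is not derivable.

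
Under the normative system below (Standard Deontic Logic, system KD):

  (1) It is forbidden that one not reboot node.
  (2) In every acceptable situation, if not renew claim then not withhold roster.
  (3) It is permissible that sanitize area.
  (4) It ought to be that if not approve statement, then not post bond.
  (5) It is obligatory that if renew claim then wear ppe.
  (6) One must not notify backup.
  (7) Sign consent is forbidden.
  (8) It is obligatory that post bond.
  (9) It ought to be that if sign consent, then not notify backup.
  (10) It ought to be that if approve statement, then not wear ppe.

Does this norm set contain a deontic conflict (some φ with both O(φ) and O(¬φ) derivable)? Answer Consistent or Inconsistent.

Premise 9 is O(sign_consent → ¬notify_backup); even if O(¬notify_backup) held, inferring O(sign_consent) would be affirming the consequent — invalid.
So O(sign_consent) is not derivable, and the apparent clash with O(¬sign_consent) does not arise.
A world satisfying every obligation exists (e.g. approve_statement=true, notify_backup=false, post_bond=true, reboot_node=true, renew_claim=false, sanitize_area=false, sign_consent=false, wear_ppe=false, withhold_roster=false); no atom is both obligatory and forbidden, so the set is consistent.

Consistent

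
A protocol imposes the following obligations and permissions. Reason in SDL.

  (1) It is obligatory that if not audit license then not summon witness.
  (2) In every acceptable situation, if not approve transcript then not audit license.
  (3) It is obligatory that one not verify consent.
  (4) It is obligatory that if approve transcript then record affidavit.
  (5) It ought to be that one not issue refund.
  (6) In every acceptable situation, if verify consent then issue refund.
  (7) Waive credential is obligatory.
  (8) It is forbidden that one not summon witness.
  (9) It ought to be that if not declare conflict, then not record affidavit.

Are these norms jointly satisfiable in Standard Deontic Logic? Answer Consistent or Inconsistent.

Premise 6 is O(verify_consent → issue_refund), but O(verify_consent) is not derivable from the premises, so it does not yield O(issue_refund).
So O(issue_refund) is not derivable, and the apparent clash with O(¬issue_refund) does not arise.
A world satisfying every obligation exists (e.g. approve_transcript=true, audit_license=true, declare_conflict=true, issue_refund=false, record_affidavit=true, summon_witness=true, verify_consent=false, waive_credential=true); no atom is both obligatory and forbidden, so the set is consistent.

Consistent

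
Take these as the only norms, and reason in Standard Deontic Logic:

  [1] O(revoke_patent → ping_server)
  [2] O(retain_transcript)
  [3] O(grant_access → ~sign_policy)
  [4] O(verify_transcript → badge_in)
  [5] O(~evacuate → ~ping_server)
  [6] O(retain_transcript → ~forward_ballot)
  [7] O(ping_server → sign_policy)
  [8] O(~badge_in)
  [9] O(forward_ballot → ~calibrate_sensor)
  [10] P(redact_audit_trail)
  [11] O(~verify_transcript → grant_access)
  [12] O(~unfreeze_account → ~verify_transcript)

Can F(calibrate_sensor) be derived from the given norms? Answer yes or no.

Premise 9 is O(forward_ballot → ~calibrate_sensor), but O(forward_ballot) is not derivable from the premises, so it does not yield O(~calibrate_sensor).
No other premise forces O(~calibrate_sensor). An ideal world satisfying every premise can still have calibrate_sensor true, so F(calibrate_sensor) is not derivable.

No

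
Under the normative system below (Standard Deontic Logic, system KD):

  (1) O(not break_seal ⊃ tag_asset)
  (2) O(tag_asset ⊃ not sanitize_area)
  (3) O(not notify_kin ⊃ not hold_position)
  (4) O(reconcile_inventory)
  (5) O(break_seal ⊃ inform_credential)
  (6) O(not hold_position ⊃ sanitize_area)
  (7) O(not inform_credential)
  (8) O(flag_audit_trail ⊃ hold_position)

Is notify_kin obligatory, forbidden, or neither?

Obligatory

From premise 7 we have O(not inform_credential).
The contrapositive of premise 5 (O(break_seal ⊃ inform_credential)) is O(not inform_credential ⊃ not break_seal), and O(not inform_credential) is already established, so O(not break_seal).
From O(not break_seal) and premise 1, O(not break_seal ⊃ tag_asset), we obtain O(tag_asset).
With premise 2, O(tag_asset ⊃ not sanitize_area), the K-axiom yields O(not sanitize_area).
Premise 6 is O(not hold_position ⊃ sanitize_area); contrapositively O(not sanitize_area ⊃ hold_position). Since O(not sanitize_area) holds, K gives O(hold_position).
The contrapositive of premise 3 (O(not notify_kin ⊃ not hold_position)) is O(hold_position ⊃ notify_kin), and O(hold_position) is already established, so O(notify_kin).
Premises 4, 8 do not contribute to this derivation.
Hence notify_kin is obligatory.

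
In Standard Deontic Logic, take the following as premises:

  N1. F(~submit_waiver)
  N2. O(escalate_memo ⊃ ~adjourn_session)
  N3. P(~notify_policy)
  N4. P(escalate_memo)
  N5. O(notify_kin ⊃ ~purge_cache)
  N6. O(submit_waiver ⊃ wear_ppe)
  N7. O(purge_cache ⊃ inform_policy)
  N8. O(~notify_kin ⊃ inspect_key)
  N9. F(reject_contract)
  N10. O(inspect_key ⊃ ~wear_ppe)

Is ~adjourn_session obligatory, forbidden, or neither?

Premise 2 is O(escalate_memo ⊃ ~adjourn_session), but O(escalate_memo) is not derivable from the premises (the permission P(escalate_memo) asserts only ~O(~escalate_memo), not O(escalate_memo)), so it does not yield O(~adjourn_session).
No premise or chain of K-axiom applications forces O(~adjourn_session), and none forces O(adjourn_session). So ~adjourn_session is neither obligatory nor forbidden under these norms.

Neither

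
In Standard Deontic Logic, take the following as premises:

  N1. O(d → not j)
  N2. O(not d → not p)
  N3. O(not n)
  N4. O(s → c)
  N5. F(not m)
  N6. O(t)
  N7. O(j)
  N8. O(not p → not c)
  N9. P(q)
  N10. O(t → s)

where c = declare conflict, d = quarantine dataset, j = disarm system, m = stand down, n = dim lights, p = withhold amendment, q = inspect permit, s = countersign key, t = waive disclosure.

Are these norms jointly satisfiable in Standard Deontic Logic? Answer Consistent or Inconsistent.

From premise 6 we have O(t).
Premise 10 is O(t → s); since O(t), deontic closure gives O(s).
From O(s) and premise 4, O(s → c), we obtain O(c).
Premise 8, O(not p → not c), contraposes to O(c → p); with O(c) we get O(p).
Premise 2 is O(not d → not p); contrapositively O(p → d). Since O(p) holds, K gives O(d).
From O(d) and premise 1, O(d → not j), we obtain O(not j).
However, premise 7 gives O(j).
We now have both O(not j) and O(j) — j is simultaneously obligatory and forbidden, violating the D-axiom.

Inconsistent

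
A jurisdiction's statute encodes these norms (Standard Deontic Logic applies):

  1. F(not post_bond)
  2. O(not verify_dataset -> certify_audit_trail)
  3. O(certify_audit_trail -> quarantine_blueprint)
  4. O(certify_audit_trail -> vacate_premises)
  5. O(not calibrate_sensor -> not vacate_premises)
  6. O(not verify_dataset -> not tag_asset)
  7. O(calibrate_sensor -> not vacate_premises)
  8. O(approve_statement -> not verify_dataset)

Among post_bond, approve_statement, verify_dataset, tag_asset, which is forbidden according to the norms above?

By case analysis on calibrate_sensor: premise 7 gives O(calibrate_sensor -> not vacate_premises) and premise 5 gives O(not calibrate_sensor -> not vacate_premises), so O(not vacate_premises) either way.
Premise 4, O(certify_audit_trail -> vacate_premises), contraposes to O(not vacate_premises -> not certify_audit_trail); with O(not vacate_premises) we get O(not certify_audit_trail).
Premise 2, O(not verify_dataset -> certify_audit_trail), contraposes to O(not certify_audit_trail -> verify_dataset); with O(not certify_audit_trail) we get O(verify_dataset).
Premise 8, O(approve_statement -> not verify_dataset), contraposes to O(verify_dataset -> not approve_statement); with O(verify_dataset) we get O(not approve_statement).
So O(not approve_statement) holds, i.e. approve_statement is forbidden. None of the other listed options is forbidden under the premises.

approve_statement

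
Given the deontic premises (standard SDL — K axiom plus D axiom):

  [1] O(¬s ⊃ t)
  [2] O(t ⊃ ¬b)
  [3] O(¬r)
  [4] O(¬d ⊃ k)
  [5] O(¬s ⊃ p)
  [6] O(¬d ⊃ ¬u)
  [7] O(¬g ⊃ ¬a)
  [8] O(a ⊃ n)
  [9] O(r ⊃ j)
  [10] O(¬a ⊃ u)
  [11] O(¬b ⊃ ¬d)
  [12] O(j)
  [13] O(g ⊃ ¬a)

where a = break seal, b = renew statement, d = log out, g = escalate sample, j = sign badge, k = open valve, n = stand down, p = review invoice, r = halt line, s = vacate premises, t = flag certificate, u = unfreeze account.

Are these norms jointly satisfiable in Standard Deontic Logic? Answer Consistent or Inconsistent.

Consistent

Premise 9 is O(r ⊃ j); even if O(j) held, inferring O(r) would be affirming the consequent — invalid.
So O(r) is not derivable, and the apparent clash with O(¬r) does not arise.
A world satisfying every obligation exists (e.g. a=false, b=true, d=true, g=false, j=true, k=false, n=false, p=false, r=false, s=true, t=false, u=true); no atom is both obligatory and forbidden, so the set is consistent.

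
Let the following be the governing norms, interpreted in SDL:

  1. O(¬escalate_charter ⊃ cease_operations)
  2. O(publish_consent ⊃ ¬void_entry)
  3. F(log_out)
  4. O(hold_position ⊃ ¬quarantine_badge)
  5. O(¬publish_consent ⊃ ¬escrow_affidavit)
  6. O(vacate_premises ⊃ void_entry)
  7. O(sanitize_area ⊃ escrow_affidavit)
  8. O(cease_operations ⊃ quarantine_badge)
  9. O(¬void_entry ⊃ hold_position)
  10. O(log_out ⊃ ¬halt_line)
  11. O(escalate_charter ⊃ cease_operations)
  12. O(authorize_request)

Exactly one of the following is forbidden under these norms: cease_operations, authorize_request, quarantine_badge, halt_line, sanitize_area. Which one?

By case analysis on escalate_charter: premise 11 gives O(escalate_charter ⊃ cease_operations) and premise 1 gives O(¬escalate_charter ⊃ cease_operations), so O(cease_operations) either way.
With premise 8, O(cease_operations ⊃ quarantine_badge), the K-axiom yields O(quarantine_badge).
The contrapositive of premise 4 (O(hold_position ⊃ ¬quarantine_badge)) is O(quarantine_badge ⊃ ¬hold_position), and O(quarantine_badge) is already established, so O(¬hold_position).
Premise 9 is O(¬void_entry ⊃ hold_position); contrapositively O(¬hold_position ⊃ void_entry). Since O(¬hold_position) holds, K gives O(void_entry).
The contrapositive of premise 2 (O(publish_consent ⊃ ¬void_entry)) is O(void_entry ⊃ ¬publish_consent), and O(void_entry) is already established, so O(¬publish_consent).
With premise 5, O(¬publish_consent ⊃ ¬escrow_affidavit), the K-axiom yields O(¬escrow_affidavit).
Premise 7, O(sanitize_area ⊃ escrow_affidavit), contraposes to O(¬escrow_affidavit ⊃ ¬sanitize_area); with O(¬escrow_affidavit) we get O(¬sanitize_area).
So O(¬sanitize_area) holds, i.e. sanitize_area is forbidden. None of the other listed options is forbidden under the premises.

sanitize_area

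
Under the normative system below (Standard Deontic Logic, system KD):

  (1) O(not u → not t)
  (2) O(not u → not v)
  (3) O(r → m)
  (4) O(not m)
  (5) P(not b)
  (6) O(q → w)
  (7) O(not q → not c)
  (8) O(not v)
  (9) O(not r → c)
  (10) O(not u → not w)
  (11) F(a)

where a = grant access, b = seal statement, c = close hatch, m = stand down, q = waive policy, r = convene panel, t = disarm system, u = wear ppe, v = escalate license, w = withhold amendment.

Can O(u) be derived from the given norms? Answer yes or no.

From premise 4 we have O(not m).
Premise 3, O(r → m), contraposes to O(not m → not r); with O(not m) we get O(not r).
Applying K to premise 9 (O(not r → c)) and O(not r) yields O(c).
Premise 7 is O(not q → not c); contrapositively O(c → q). Since O(c) holds, K gives O(q).
With premise 6, O(q → w), the K-axiom yields O(w).
The contrapositive of premise 10 (O(not u → not w)) is O(w → u), and O(w) is already established, so O(u).
Premises 1, 2, 5, 8, 11 do not contribute to this derivation.
So O(u) follows.

Yes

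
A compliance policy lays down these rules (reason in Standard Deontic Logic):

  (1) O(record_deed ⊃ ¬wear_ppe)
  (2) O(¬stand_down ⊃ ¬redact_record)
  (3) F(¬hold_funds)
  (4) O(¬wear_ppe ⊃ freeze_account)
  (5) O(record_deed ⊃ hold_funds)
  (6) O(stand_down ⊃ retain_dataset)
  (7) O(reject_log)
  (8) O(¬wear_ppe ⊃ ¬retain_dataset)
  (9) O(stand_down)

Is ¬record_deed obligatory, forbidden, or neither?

Obligatory

From premise 9 we have O(stand_down).
Premise 6 is O(stand_down ⊃ retain_dataset); since O(stand_down), deontic closure gives O(retain_dataset).
Premise 8, O(¬wear_ppe ⊃ ¬retain_dataset), contraposes to O(retain_dataset ⊃ wear_ppe); with O(retain_dataset) we get O(wear_ppe).
Premise 1, O(record_deed ⊃ ¬wear_ppe), contraposes to O(wear_ppe ⊃ ¬record_deed); with O(wear_ppe) we get O(¬record_deed).
Premises 2, 3, 4, 5, 7 do not contribute to this derivation.
Hence ¬record_deed is obligatory.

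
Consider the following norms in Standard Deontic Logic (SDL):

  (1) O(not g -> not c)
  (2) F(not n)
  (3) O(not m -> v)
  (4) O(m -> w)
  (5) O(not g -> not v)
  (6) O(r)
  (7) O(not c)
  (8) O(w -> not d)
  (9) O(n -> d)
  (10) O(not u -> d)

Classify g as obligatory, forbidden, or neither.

Obligatory

Premise 2, F(not n), is equivalent to O(n).
With premise 9, O(n -> d), the K-axiom yields O(d).
The contrapositive of premise 8 (O(w -> not d)) is O(d -> not w), and O(d) is already established, so O(not w).
Premise 4, O(m -> w), contraposes to O(not w -> not m); with O(not w) we get O(not m).
Premise 3 is O(not m -> v); since O(not m), deontic closure gives O(v).
Premise 5 is O(not g -> not v); contrapositively O(v -> g). Since O(v) holds, K gives O(g).
Premises 1, 6, 7, 10 do not contribute to this derivation.
Hence g is obligatory.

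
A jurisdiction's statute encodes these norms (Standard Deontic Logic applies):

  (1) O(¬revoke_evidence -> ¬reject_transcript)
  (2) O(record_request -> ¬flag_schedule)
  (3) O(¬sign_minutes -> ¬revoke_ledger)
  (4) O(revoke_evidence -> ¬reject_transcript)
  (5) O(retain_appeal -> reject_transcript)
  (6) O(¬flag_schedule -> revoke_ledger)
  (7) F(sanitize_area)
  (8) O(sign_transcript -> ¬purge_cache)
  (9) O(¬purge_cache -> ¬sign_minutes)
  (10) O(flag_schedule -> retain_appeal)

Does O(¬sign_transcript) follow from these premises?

Yes

Premises 1 and 4 cover both cases: O(¬revoke_evidence -> ¬reject_transcript) and O(revoke_evidence -> ¬reject_transcript). Since ¬revoke_evidence ∨ revoke_evidence is a tautology, O(¬reject_transcript) follows.
The contrapositive of premise 5 (O(retain_appeal -> reject_transcript)) is O(¬reject_transcript -> ¬retain_appeal), and O(¬reject_transcript) is already established, so O(¬retain_appeal).
The contrapositive of premise 10 (O(flag_schedule -> retain_appeal)) is O(¬retain_appeal -> ¬flag_schedule), and O(¬retain_appeal) is already established, so O(¬flag_schedule).
Applying K to premise 6 (O(¬flag_schedule -> revoke_ledger)) and O(¬flag_schedule) yields O(revoke_ledger).
The contrapositive of premise 3 (O(¬sign_minutes -> ¬revoke_ledger)) is O(revoke_ledger -> sign_minutes), and O(revoke_ledger) is already established, so O(sign_minutes).
Premise 9, O(¬purge_cache -> ¬sign_minutes), contraposes to O(sign_minutes -> purge_cache); with O(sign_minutes) we get O(purge_cache).
Premise 8, O(sign_transcript -> ¬purge_cache), contraposes to O(purge_cache -> ¬sign_transcript); with O(purge_cache) we get O(¬sign_transcript).
Premises 2, 7 do not contribute to this derivation.
So O(¬sign_transcript) follows.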